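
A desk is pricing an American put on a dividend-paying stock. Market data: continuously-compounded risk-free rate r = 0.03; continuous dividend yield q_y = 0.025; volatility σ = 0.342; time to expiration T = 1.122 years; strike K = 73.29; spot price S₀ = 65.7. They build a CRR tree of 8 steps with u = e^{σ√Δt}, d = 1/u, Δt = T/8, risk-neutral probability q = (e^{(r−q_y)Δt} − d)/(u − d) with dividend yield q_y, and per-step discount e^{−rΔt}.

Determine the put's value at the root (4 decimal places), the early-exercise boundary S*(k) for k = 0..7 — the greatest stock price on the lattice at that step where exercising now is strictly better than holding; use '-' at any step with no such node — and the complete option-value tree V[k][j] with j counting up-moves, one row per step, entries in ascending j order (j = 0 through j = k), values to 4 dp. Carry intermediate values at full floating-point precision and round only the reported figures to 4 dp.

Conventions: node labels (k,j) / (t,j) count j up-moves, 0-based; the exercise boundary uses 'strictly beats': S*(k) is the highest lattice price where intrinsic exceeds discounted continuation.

price = 14.0028
boundary = - - - - 39.3613 44.7397 50.8531 57.8018
tree:
14.0028
18.3149 9.2804
23.2487 12.9321 5.2582
28.5673 17.4775 7.9377 2.2928
33.9287 22.7957 11.6550 3.8297 0.5855
38.6605 28.5503 16.5303 6.2784 1.1110 0.0000
42.8236 33.9287 22.4369 10.0378 2.1081 0.0000 0.0000
46.4861 38.6605 28.5503 15.4882 4.0001 0.0000 0.0000 0.0000
49.7084 42.8236 33.9287 22.4369 7.5900 0.0000 0.0000 0.0000 0.0000

Δt=0.14025, u=1.13664, d=0.87978, q=0.47076, disc=e^(-rΔt)=0.99580
k=8 terminal: V=max(K-S,0) → 49.7084 42.8236 33.9287 22.4369 7.5900 0.0000 0.0000 0.0000 0.0000
k=7: j=0 S=26.8039 intr=46.4861 cont=46.2722 V=46.4861[EX]; j=1 S=34.6295 intr=38.6605 cont=38.4740 V=38.6605[EX]; j=2 S=44.7397 intr=28.5503 cont=28.3991 V=28.5503[EX]; j=3 S=57.8018 intr=15.4882 cont=15.3828 V=15.4882[EX]; j=4 S=74.6774 intr=0.0000 cont=4.0001 V=4.0001[hold]; j=5 S=96.4800 intr=0.0000 cont=0.0000 V=0.0000[hold]; j=6 S=124.6479 intr=0.0000 cont=0.0000 V=0.0000[hold]; j=7 S=161.0397 intr=0.0000 cont=0.0000 V=0.0000[hold]  S*(7)=57.8018
k=6: j=0 S=30.4664 intr=42.8236 cont=42.6225 V=42.8236[EX]; j=1 S=39.3613 intr=33.9287 cont=33.7587 V=33.9287[EX]; j=2 S=50.8531 intr=22.4369 cont=22.3072 V=22.4369[EX]; j=3 S=65.7000 intr=7.5900 cont=10.0378 V=10.0378[hold]; j=4 S=84.8815 intr=0.0000 cont=2.1081 V=2.1081[hold]; j=5 S=109.6633 intr=0.0000 cont=0.0000 V=0.0000[hold]; j=6 S=141.6802 intr=0.0000 cont=0.0000 V=0.0000[hold]  S*(6)=50.8531
k=5: j=0 S=34.6295 intr=38.6605 cont=38.4740 V=38.6605[EX]; j=1 S=44.7397 intr=28.5503 cont=28.3991 V=28.5503[EX]; j=2 S=57.8018 intr=15.4882 cont=16.5303 V=16.5303[hold]; j=3 S=74.6774 intr=0.0000 cont=6.2784 V=6.2784[hold]; j=4 S=96.4800 intr=0.0000 cont=1.1110 V=1.1110[hold]; j=5 S=124.6479 intr=0.0000 cont=0.0000 V=0.0000[hold]  S*(5)=44.7397
k=4: j=0 S=39.3613 intr=33.9287 cont=33.7587 V=33.9287[EX]; j=1 S=50.8531 intr=22.4369 cont=22.7957 V=22.7957[hold]; j=2 S=65.7000 intr=7.5900 cont=11.6550 V=11.6550[hold]; j=3 S=84.8815 intr=0.0000 cont=3.8297 V=3.8297[hold]; j=4 S=109.6633 intr=0.0000 cont=0.5855 V=0.5855[hold]  S*(4)=39.3613
k=3: j=0 S=44.7397 intr=28.5503 cont=28.5673 V=28.5673[hold]; j=1 S=57.8018 intr=15.4882 cont=17.4775 V=17.4775[hold]; j=2 S=74.6774 intr=0.0000 cont=7.9377 V=7.9377[hold]; j=3 S=96.4800 intr=0.0000 cont=2.2928 V=2.2928[hold]  S*(3)=-
k=2: j=0 S=50.8531 intr=22.4369 cont=23.2487 V=23.2487[hold]; j=1 S=65.7000 intr=7.5900 cont=12.9321 V=12.9321[hold]; j=2 S=84.8815 intr=0.0000 cont=5.2582 V=5.2582[hold]  S*(2)=-
k=1: j=0 S=57.8018 intr=15.4882 cont=18.3149 V=18.3149[hold]; j=1 S=74.6774 intr=0.0000 cont=9.2804 V=9.2804[hold]  S*(1)=-
k=0: j=0 S=65.7000 intr=7.5900 cont=14.0028 V=14.0028[hold]  S*(0)=-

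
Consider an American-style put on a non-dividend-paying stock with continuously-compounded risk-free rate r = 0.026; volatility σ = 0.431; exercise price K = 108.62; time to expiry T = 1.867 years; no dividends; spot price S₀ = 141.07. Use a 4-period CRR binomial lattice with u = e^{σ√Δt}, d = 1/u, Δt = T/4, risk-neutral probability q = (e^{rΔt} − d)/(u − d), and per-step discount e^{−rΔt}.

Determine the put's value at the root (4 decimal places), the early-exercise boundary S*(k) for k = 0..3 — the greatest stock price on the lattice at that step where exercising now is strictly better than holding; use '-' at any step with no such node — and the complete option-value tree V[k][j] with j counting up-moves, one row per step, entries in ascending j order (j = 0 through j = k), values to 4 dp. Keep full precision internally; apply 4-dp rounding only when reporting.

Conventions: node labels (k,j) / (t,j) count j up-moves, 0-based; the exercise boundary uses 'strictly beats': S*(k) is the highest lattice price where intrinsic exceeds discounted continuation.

price = 14.7335
boundary = - - - 58.3168
tree:
14.7335
22.9886 4.9374
34.7848 9.0431 0.0000
50.3032 16.5629 0.0000 0.0000
65.1776 30.3358 0.0000 0.0000 0.0000

Δt=0.46675, u=1.34240, d=0.74494, q=0.44735, disc=e^(-rΔt)=0.98794
k=4 terminal: V=max(K-S,0) → 65.1776 30.3358 0.0000 0.0000 0.0000
k=3: j=0 S=58.3168 intr=50.3032 cont=48.9930 V=50.3032[EX]; j=1 S=105.0883 intr=3.5317 cont=16.5629 V=16.5629[hold]; j=2 S=189.3717 intr=0.0000 cont=0.0000 V=0.0000[hold]; j=3 S=341.2524 intr=0.0000 cont=0.0000 V=0.0000[hold]  S*(3)=58.3168
k=2: j=0 S=78.2842 intr=30.3358 cont=34.7848 V=34.7848[hold]; j=1 S=141.0700 intr=0.0000 cont=9.0431 V=9.0431[hold]; j=2 S=254.2116 intr=0.0000 cont=0.0000 V=0.0000[hold]  S*(2)=-
k=1: j=0 S=105.0883 intr=3.5317 cont=22.9886 V=22.9886[hold]; j=1 S=189.3717 intr=0.0000 cont=4.9374 V=4.9374[hold]  S*(1)=-
k=0: j=0 S=141.0700 intr=0.0000 cont=14.7335 V=14.7335[hold]  S*(0)=-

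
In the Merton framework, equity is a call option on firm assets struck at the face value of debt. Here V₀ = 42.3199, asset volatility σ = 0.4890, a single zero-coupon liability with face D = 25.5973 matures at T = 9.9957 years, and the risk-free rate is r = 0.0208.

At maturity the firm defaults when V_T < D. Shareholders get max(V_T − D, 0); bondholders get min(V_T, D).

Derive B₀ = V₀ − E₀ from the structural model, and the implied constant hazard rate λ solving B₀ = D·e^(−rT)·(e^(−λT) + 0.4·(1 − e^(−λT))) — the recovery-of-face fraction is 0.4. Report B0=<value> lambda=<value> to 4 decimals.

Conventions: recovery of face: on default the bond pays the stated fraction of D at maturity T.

With assets at 42.3199 and a single debt payment of 25.5973 at 9.9957 years:
d₁ = [ln(V₀/D) + (r + σ²/2)T] / (σ√T)
   = [ln(42.3199/25.5973) + (0.0208 + 0.5·0.4890²)·9.9957] / (0.4890·√9.9957)
   = [0.502771 + 1.403001] / 1.546021 = 1.232695
d₂ = d₁ − σ√T = 1.232695 − 1.546021 = -0.313327
N(d₁) = 0.891155,  N(d₂) = 0.377016,  e^(−rT) = 0.812280
E₀ = V₀·N(d₁) − D·e^(−rT)·N(d₂)
   = 42.3199·0.891155 − 25.5973·0.812280·0.377016 = 29.874612
B₀ = V₀ − E₀ = 42.3199 − 29.874612 = 12.445288
e^(−λT) = (B₀·e^(rT)/D − 0.4)/(1 − 0.4) = (12.4453·1.231103/25.5973 − 0.4)/0.6 = 0.33092858
λ = −ln(0.33092858)/9.9957 = 0.110633

B0=12.4453 lambda=0.1106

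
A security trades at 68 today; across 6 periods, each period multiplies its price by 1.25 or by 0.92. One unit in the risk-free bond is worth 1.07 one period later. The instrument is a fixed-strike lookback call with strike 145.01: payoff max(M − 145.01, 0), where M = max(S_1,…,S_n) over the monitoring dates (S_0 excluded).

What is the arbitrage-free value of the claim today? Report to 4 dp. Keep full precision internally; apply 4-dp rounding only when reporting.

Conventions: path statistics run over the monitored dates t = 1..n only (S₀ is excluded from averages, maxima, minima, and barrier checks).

price = 3.1712

Under the martingale measure an up-move has probability p* = 0.4545; value the claim as the probability-weighted average of per-path payoffs, discounted 6 periods at R = 1.07.
Enumerate all 2^6 = 64 price paths (U = up ×1.25, D = down ×0.92); each path with k up-moves has probability p*^k·(1−p*)^(6−k).
DDDDDD: M=62.5600, payoff=0.0000, prob=0.026336
UDDDDD: M=85.0000, payoff=0.0000, prob=0.021947
DUDDDD: M=78.2000, payoff=0.0000, prob=0.021947
UUDDDD: M=106.2500, payoff=0.0000, prob=0.018289
DDUDDD: M=71.9440, payoff=0.0000, prob=0.021947
UDUDDD: M=97.7500, payoff=0.0000, prob=0.018289
DUUDDD: M=97.7500, payoff=0.0000, prob=0.018289
UUUDDD: M=132.8125, payoff=0.0000, prob=0.015241
DDDUDD: M=66.1885, payoff=0.0000, prob=0.021947
UDDUDD: M=89.9300, payoff=0.0000, prob=0.018289
DUDUDD: M=89.9300, payoff=0.0000, prob=0.018289
UUDUDD: M=122.1875, payoff=0.0000, prob=0.015241
DDUUDD: M=89.9300, payoff=0.0000, prob=0.018289
UDUUDD: M=122.1875, payoff=0.0000, prob=0.015241
DUUUDD: M=122.1875, payoff=0.0000, prob=0.015241
UUUUDD: M=166.0156, payoff=21.0056, prob=0.012701
DDDDUD: M=62.5600, payoff=0.0000, prob=0.021947
UDDDUD: M=85.0000, payoff=0.0000, prob=0.018289
DUDDUD: M=82.7356, payoff=0.0000, prob=0.018289
UUDDUD: M=112.4125, payoff=0.0000, prob=0.015241
DDUDUD: M=82.7356, payoff=0.0000, prob=0.018289
UDUDUD: M=112.4125, payoff=0.0000, prob=0.015241
DUUDUD: M=112.4125, payoff=0.0000, prob=0.015241
UUUDUD: M=152.7344, payoff=7.7244, prob=0.012701
DDDUUD: M=82.7356, payoff=0.0000, prob=0.018289
UDDUUD: M=112.4125, payoff=0.0000, prob=0.015241
DUDUUD: M=112.4125, payoff=0.0000, prob=0.015241
UUDUUD: M=152.7344, payoff=7.7244, prob=0.012701
DDUUUD: M=112.4125, payoff=0.0000, prob=0.015241
UDUUUD: M=152.7344, payoff=7.7244, prob=0.012701
DUUUUD: M=152.7344, payoff=7.7244, prob=0.012701
UUUUUD: M=207.5195, payoff=62.5095, prob=0.010584
DDDDDU: M=62.5600, payoff=0.0000, prob=0.021947
UDDDDU: M=85.0000, payoff=0.0000, prob=0.018289
DUDDDU: M=78.2000, payoff=0.0000, prob=0.018289
UUDDDU: M=106.2500, payoff=0.0000, prob=0.015241
DDUDDU: M=76.1168, payoff=0.0000, prob=0.018289
UDUDDU: M=103.4195, payoff=0.0000, prob=0.015241
DUUDDU: M=103.4195, payoff=0.0000, prob=0.015241
UUUDDU: M=140.5156, payoff=0.0000, prob=0.012701
DDDUDU: M=76.1168, payoff=0.0000, prob=0.018289
UDDUDU: M=103.4195, payoff=0.0000, prob=0.015241
DUDUDU: M=103.4195, payoff=0.0000, prob=0.015241
UUDUDU: M=140.5156, payoff=0.0000, prob=0.012701
DDUUDU: M=103.4195, payoff=0.0000, prob=0.015241
UDUUDU: M=140.5156, payoff=0.0000, prob=0.012701
DUUUDU: M=140.5156, payoff=0.0000, prob=0.012701
UUUUDU: M=190.9180, payoff=45.9080, prob=0.010584
DDDDUU: M=76.1168, payoff=0.0000, prob=0.018289
UDDDUU: M=103.4195, payoff=0.0000, prob=0.015241
DUDDUU: M=103.4195, payoff=0.0000, prob=0.015241
UUDDUU: M=140.5156, payoff=0.0000, prob=0.012701
DDUDUU: M=103.4195, payoff=0.0000, prob=0.015241
UDUDUU: M=140.5156, payoff=0.0000, prob=0.012701
DUUDUU: M=140.5156, payoff=0.0000, prob=0.012701
UUUDUU: M=190.9180, payoff=45.9080, prob=0.010584
DDDUUU: M=103.4195, payoff=0.0000, prob=0.015241
UDDUUU: M=140.5156, payoff=0.0000, prob=0.012701
DUDUUU: M=140.5156, payoff=0.0000, prob=0.012701
UUDUUU: M=190.9180, payoff=45.9080, prob=0.010584
DDUUUU: M=140.5156, payoff=0.0000, prob=0.012701
UDUUUU: M=190.9180, payoff=45.9080, prob=0.010584
DUUUUU: M=190.9180, payoff=45.9080, prob=0.010584
UUUUUU: M=259.3994, payoff=114.3894, prob=0.008820
Price = Σ prob·payoff / R^6 = 4.759125 / 1.500730 = 3.1712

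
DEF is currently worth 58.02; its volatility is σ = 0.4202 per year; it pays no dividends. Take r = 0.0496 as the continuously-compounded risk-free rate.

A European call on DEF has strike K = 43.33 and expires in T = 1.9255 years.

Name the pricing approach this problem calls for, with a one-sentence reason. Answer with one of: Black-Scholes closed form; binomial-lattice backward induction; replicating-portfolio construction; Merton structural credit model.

Key observation: the strike-43.33 call on DEF is European-exercise on a continuously-modelled lognormal underlying, so its value is a single closed-form evaluation.

framework: Black-Scholes closed form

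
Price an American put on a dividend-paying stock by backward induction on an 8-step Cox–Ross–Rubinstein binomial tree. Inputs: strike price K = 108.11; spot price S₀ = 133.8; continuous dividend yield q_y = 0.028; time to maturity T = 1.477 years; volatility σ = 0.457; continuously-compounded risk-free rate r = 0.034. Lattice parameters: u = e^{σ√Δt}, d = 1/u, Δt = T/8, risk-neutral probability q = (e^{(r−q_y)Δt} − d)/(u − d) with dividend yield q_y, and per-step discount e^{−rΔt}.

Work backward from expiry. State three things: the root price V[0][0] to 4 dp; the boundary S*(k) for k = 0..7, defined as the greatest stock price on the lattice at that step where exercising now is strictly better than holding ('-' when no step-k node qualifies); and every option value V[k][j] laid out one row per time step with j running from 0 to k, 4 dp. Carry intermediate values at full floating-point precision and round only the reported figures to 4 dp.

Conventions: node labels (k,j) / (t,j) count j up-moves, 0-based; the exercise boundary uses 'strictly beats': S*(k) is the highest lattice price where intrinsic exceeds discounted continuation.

price = 15.2844
boundary = - - - - - 50.1254 61.0010 74.2364
tree:
15.2844
21.2096 8.3669
28.6726 12.5238 3.4812
37.6043 18.3232 5.7192 0.8365
47.6247 26.0687 9.2574 1.5413 0.0000
57.9846 35.8197 14.6974 2.8400 0.0000 0.0000
66.9213 47.1090 22.7325 5.2329 0.0000 0.0000 0.0000
74.2647 57.9846 33.8736 9.6421 0.0000 0.0000 0.0000 0.0000
80.2989 66.9213 47.1090 17.7665 0.0000 0.0000 0.0000 0.0000 0.0000

params: Δt=0.18463 u=1.21697 d=0.82171 q=0.45387 e^(-rΔt)=0.99374
t_8 payoffs: 80.2989 66.9213 47.1090 17.7665 0.0000 0.0000 0.0000 0.0000 0.0000
t_7: node(7,0) S=33.8453 payoff=74.2647 vs cont=73.7627 → 74.2647 [stop]  node(7,1) S=50.1254 payoff=57.9846 vs cont=57.5666 → 57.9846 [stop]  node(7,2) S=74.2364 payoff=33.8736 vs cont=33.5799 → 33.8736 [stop]  node(7,3) S=109.9452 payoff=0.0000 vs cont=9.6421 → 9.6421 [wait]  node(7,4) S=162.8305 payoff=0.0000 vs cont=0.0000 → 0.0000 [wait]  node(7,5) S=241.1544 payoff=0.0000 vs cont=0.0000 → 0.0000 [wait]  node(7,6) S=357.1533 payoff=0.0000 vs cont=0.0000 → 0.0000 [wait]  node(7,7) S=528.9494 payoff=0.0000 vs cont=0.0000 → 0.0000 [wait]  ⇒ S*(7)=74.2364
t_6: node(6,0) S=41.1887 payoff=66.9213 vs cont=66.4572 → 66.9213 [stop]  node(6,1) S=61.0010 payoff=47.1090 vs cont=46.7470 → 47.1090 [stop]  node(6,2) S=90.3435 payoff=17.7665 vs cont=22.7325 → 22.7325 [wait]  node(6,3) S=133.8000 payoff=0.0000 vs cont=5.2329 → 5.2329 [wait]  node(6,4) S=198.1598 payoff=0.0000 vs cont=0.0000 → 0.0000 [wait]  node(6,5) S=293.4776 payoff=0.0000 vs cont=0.0000 → 0.0000 [wait]  node(6,6) S=434.6447 payoff=0.0000 vs cont=0.0000 → 0.0000 [wait]  ⇒ S*(6)=61.0010
t_5: node(5,0) S=50.1254 payoff=57.9846 vs cont=57.5666 → 57.9846 [stop]  node(5,1) S=74.2364 payoff=33.8736 vs cont=35.8197 → 35.8197 [wait]  node(5,2) S=109.9452 payoff=0.0000 vs cont=14.6974 → 14.6974 [wait]  node(5,3) S=162.8305 payoff=0.0000 vs cont=2.8400 → 2.8400 [wait]  node(5,4) S=241.1544 payoff=0.0000 vs cont=0.0000 → 0.0000 [wait]  node(5,5) S=357.1533 payoff=0.0000 vs cont=0.0000 → 0.0000 [wait]  ⇒ S*(5)=50.1254
t_4: node(4,0) S=61.0010 payoff=47.1090 vs cont=47.6247 → 47.6247 [wait]  node(4,1) S=90.3435 payoff=17.7665 vs cont=26.0687 → 26.0687 [wait]  node(4,2) S=133.8000 payoff=0.0000 vs cont=9.2574 → 9.2574 [wait]  node(4,3) S=198.1598 payoff=0.0000 vs cont=1.5413 → 1.5413 [wait]  node(4,4) S=293.4776 payoff=0.0000 vs cont=0.0000 → 0.0000 [wait]  ⇒ S*(4)=-
t_3: node(3,0) S=74.2364 payoff=33.8736 vs cont=37.6043 → 37.6043 [wait]  node(3,1) S=109.9452 payoff=0.0000 vs cont=18.3232 → 18.3232 [wait]  node(3,2) S=162.8305 payoff=0.0000 vs cont=5.7192 → 5.7192 [wait]  node(3,3) S=241.1544 payoff=0.0000 vs cont=0.8365 → 0.8365 [wait]  ⇒ S*(3)=-
t_2: node(2,0) S=90.3435 payoff=17.7665 vs cont=28.6726 → 28.6726 [wait]  node(2,1) S=133.8000 payoff=0.0000 vs cont=12.5238 → 12.5238 [wait]  node(2,2) S=198.1598 payoff=0.0000 vs cont=3.4812 → 3.4812 [wait]  ⇒ S*(2)=-
t_1: node(1,0) S=109.9452 payoff=0.0000 vs cont=21.2096 → 21.2096 [wait]  node(1,1) S=162.8305 payoff=0.0000 vs cont=8.3669 → 8.3669 [wait]  ⇒ S*(1)=-
t_0: node(0,0) S=133.8000 payoff=0.0000 vs cont=15.2844 → 15.2844 [wait]  ⇒ S*(0)=-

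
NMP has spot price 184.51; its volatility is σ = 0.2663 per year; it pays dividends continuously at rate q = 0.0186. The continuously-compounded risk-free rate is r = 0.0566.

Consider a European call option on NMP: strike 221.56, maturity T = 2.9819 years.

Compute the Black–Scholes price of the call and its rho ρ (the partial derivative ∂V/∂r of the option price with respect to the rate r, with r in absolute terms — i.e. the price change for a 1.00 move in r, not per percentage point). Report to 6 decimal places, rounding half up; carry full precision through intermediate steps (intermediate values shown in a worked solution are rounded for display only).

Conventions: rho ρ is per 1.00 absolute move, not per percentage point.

price = 26.960143
ρ = 196.124494

σ√T = 0.2663·√2.9819 = 0.459852
d₁ = (ln(S/K) + (r−q+σ²/2)T) / (σ√T) = (ln(184.51/221.56) + (0.0566−0.0186+0.2663²/2)·2.9819) / 0.459852 = (-0.182990 + 0.219044) / 0.459852 = 0.078404
d₂ = d₁ − σ√T = 0.078404 − 0.459852 = -0.381448
e^{−rT} = 0.844698
e^{−qT} = 0.946047
N(d₁) = 0.531247,  N(d₂) = 0.351436
Call price V = S·e^{−qT}·N(d₁) − K·e^{−rT}·N(d₂) = 92.731797 − 65.771654 = 26.960143
ρ = K·T·e^{−rT}·N(d₂) = 196.124494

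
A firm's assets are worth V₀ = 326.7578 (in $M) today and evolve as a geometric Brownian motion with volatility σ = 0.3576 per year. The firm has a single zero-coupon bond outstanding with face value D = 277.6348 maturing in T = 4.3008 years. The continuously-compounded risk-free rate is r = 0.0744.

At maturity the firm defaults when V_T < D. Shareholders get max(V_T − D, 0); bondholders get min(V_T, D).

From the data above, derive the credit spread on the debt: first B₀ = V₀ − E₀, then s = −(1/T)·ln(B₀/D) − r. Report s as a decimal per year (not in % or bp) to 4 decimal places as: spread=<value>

spread=0.0353

With assets at 326.7578 and a single debt payment of 277.6348 at 4.3008 years:
d₁ = [ln(V₀/D) + (r + σ²/2)T] / (σ√T)
   = [ln(326.7578/277.6348) + (0.0744 + 0.5·0.3576²)·4.3008] / (0.3576·√4.3008)
   = [0.162913 + 0.594968] / 0.741604 = 1.021948
d₂ = d₁ − σ√T = 1.021948 − 0.741604 = 0.280343
N(d₁) = 0.846597,  N(d₂) = 0.610393,  e^(−rT) = 0.726164
E₀ = V₀·N(d₁) − D·e^(−rT)·N(d₂)
   = 326.7578·0.846597 − 277.6348·0.726164·0.610393 = 153.571883
B₀ = V₀ − E₀ = 326.7578 − 153.571883 = 173.185917
spread = −(1/T)·ln(B₀/D) − r = −(1/4.3008)·ln(173.185917/277.6348) − 0.0744 = 0.03533328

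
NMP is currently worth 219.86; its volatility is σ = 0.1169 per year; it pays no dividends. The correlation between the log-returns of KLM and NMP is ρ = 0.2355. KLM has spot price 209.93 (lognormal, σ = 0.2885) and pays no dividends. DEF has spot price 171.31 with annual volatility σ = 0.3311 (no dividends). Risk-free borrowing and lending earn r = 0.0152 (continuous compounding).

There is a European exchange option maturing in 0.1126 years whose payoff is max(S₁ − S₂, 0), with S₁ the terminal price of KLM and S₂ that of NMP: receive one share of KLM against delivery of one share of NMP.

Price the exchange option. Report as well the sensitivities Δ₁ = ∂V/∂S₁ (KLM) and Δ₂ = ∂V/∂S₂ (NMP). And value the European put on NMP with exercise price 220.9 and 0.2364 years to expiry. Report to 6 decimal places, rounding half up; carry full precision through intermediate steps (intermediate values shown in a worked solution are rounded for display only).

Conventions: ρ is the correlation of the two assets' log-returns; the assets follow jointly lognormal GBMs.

σ_eff = √(σ₁² + σ₂² − 2ρσ₁σ₂) = √(0.2885² + 0.1169² − 2·0.2355·0.2885·0.1169) = 0.284628
d₁ = (ln(S₁/S₂) + (q₂ − q₁ + σ_eff²/2)T) / (σ_eff√T) = (ln(209.93/219.86) + (0.0 − 0.0 + 0.040507)·0.1126) / 0.095510 = -0.436143
d₂ = d₁ − σ_eff√T = -0.436143 − 0.095510 = -0.531652
N(d₁) = 0.331367,  N(d₂) = 0.297483
V = S₁·e^{−q₁T}·N(d₁) − S₂·e^{−q₂T}·N(d₂) = 69.563780 − 65.404699 = 4.159082
Δ₁ = e^{−q₁T}·N(d₁) = 0.331367;  Δ₂ = −e^{−q₂T}·N(d₂) = -0.297483
[vanilla: NMP put K=220.9]
σ√T = 0.1169·√0.2364 = 0.056838
d₁ = (ln(S/K) + (r+σ²/2)T) / (σ√T) = (ln(219.86/220.9) + (0.0152+0.1169²/2)·0.2364) / 0.056838 = (-0.004719 + 0.005209) / 0.056838 = 0.008611
d₂ = d₁ − σ√T = 0.008611 − 0.056838 = -0.048227
e^{−rT} = 0.996413
N(−d₁) = 0.496565,  N(−d₂) = 0.519232
price = K·e^{−rT}·N(−d₂) − S·N(−d₁) = 114.287023 − 109.174736 = 5.112286

exchange price = 4.159082
Δ1 = 0.331367
Δ2 = -0.297483
price(NMP put K=220.9) = 5.112286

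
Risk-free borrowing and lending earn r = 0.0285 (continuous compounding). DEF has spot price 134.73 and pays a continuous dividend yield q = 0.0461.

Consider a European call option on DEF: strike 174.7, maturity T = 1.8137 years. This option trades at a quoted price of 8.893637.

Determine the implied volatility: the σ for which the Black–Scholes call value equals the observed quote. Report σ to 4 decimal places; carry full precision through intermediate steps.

At σ = 0.3172 the Black–Scholes value reproduces the quote:
σ√T = 0.3172·√1.8137 = 0.427185
d₁ = (ln(S/K) + (r−q+σ²/2)T) / (σ√T) = (ln(134.73/174.7) + (0.0285−0.0461+0.3172²/2)·1.8137) / 0.427185 = (-0.259797 + 0.059322) / 0.427185 = -0.469293
d₂ = d₁ − σ√T = -0.469293 − 0.427185 = -0.896478
e^{−rT} = 0.949623
e^{−qT} = 0.919788
N(d₁) = 0.319430,  N(d₂) = 0.184999
V = S·e^{−qT}·N(d₁) − K·e^{−rT}·N(d₂) = 39.584749 − 30.691111 = 8.893637 (matching the quote); vega is positive throughout, so no other σ reproduces this price

sigma = 0.3172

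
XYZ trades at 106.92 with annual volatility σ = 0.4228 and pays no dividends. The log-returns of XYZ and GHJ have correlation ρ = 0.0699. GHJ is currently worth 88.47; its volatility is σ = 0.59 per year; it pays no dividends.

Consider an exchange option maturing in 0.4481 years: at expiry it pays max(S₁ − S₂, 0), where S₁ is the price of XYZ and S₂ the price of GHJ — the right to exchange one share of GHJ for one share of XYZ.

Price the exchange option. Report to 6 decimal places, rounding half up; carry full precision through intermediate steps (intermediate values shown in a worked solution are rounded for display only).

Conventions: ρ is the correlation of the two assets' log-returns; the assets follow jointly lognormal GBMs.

exchange price = 28.782080

σ_eff = √(σ₁² + σ₂² − 2ρσ₁σ₂) = √(0.4228² + 0.59² − 2·0.0699·0.4228·0.59) = 0.701417
d₁ = (ln(S₁/S₂) + (q₂ − q₁ + σ_eff²/2)T) / (σ_eff√T) = (ln(106.92/88.47) + (0.0 − 0.0 + 0.245993)·0.4481) / 0.469531 = 0.638184
d₂ = d₁ − σ_eff√T = 0.638184 − 0.469531 = 0.168653
N(d₁) = 0.738323,  N(d₂) = 0.566965
V = S₁·e^{−q₁T}·N(d₁) − S₂·e^{−q₂T}·N(d₂) = 78.941495 − 50.159415 = 28.782080
Key observation: no risk-free rate is needed — with the second asset as numeraire the exchange option is a call on the ratio S₁/S₂, and r cancels out of the value.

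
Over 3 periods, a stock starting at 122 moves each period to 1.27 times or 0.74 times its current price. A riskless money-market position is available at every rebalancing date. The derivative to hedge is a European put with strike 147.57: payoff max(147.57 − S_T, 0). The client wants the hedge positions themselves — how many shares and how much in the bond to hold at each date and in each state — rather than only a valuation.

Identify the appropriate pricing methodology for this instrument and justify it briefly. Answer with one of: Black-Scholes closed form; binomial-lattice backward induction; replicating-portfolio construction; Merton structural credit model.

framework: replicating-portfolio construction

Key observation: a price alone would not answer the question — the per-node share/bond construction on the spot-122, 1.27/0.74 tree is required, and only the replicating-portfolio method yields it.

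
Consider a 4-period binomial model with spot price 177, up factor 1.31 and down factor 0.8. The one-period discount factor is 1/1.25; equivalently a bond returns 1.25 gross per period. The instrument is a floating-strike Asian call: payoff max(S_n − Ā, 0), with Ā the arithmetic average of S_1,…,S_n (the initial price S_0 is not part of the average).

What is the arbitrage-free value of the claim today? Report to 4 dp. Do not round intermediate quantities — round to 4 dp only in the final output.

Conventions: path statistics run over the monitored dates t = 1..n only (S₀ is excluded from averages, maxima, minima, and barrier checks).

price = 46.7326

Risk-neutral up-probability p* = (R−d)/(u−d) = (1.25−0.8)/(1.31−0.8) = 0.8824; the claim prices as the p*-weighted sum of path payoffs discounted by R^4.
Enumerate all 2^4 = 16 price paths (U = up ×1.31, D = down ×0.8); each path with k up-moves has probability p*^k·(1−p*)^(4−k).
DDDD: Ā=104.5008, payoff=0.0000, prob=0.000192
UDDD: Ā=171.1201, payoff=0.0000, prob=0.001437
DUDD: Ā=148.5526, payoff=0.0000, prob=0.001437
UUDD: Ā=243.2548, payoff=0.0000, prob=0.010776
DDUD: Ā=130.4986, payoff=0.0000, prob=0.001437
UDUD: Ā=213.6914, payoff=0.0000, prob=0.010776
DUUD: Ā=191.1239, payoff=3.2759, prob=0.010776
UUUD: Ā=312.9654, payoff=5.3643, prob=0.080818
DDDU: Ā=116.0554, payoff=2.6621, prob=0.001437
UDDU: Ā=190.0407, payoff=4.3592, prob=0.010776
DUDU: Ā=167.4732, payoff=26.9267, prob=0.010776
UUDU: Ā=274.2373, payoff=44.0924, prob=0.080818
DDUU: Ā=149.4192, payoff=44.9807, prob=0.010776
UDUU: Ā=244.6739, payoff=73.6558, prob=0.080818
DUUU: Ā=222.1064, payoff=96.2233, prob=0.080818
UUUU: Ā=363.6992, payoff=157.5657, prob=0.606135
Price = Σ prob·payoff / R^4 = 114.093316 / 2.441406 = 46.7326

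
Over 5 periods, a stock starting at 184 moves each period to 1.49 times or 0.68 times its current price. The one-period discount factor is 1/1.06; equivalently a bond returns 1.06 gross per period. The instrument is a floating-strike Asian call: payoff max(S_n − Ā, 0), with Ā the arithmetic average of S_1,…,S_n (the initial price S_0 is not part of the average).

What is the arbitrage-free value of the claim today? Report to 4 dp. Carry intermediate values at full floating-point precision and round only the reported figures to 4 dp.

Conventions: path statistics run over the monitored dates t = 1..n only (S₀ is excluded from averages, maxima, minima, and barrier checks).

Set p* = 0.4691 (from d < R < u); the path-dependent value is the discounted p*-expectation over all price paths.
Enumerate all 2^5 = 32 price paths (U = up ×1.49, D = down ×0.68); each path with k up-moves has probability p*^k·(1−p*)^(5−k).
DDDDD: Ā=66.8302, payoff=0.0000, prob=0.042162
UDDDD: Ā=146.4368, payoff=0.0000, prob=0.037259
DUDDD: Ā=116.6288, payoff=0.0000, prob=0.037259
UUDDD: Ā=255.5544, payoff=0.0000, prob=0.032927
DDUDD: Ā=96.3594, payoff=0.0000, prob=0.037259
UDUDD: Ā=211.1405, payoff=0.0000, prob=0.032927
DUUDD: Ā=181.3325, payoff=0.0000, prob=0.032927
UUUDD: Ā=397.3314, payoff=0.0000, prob=0.029098
DDDUD: Ā=82.5762, payoff=0.0000, prob=0.037259
UDDUD: Ā=180.9390, payoff=0.0000, prob=0.032927
DUDUD: Ā=151.1310, payoff=0.0000, prob=0.032927
UUDUD: Ā=331.1547, payoff=0.0000, prob=0.029098
DDUUD: Ā=130.8616, payoff=0.0000, prob=0.032927
UDUUD: Ā=286.7408, payoff=0.0000, prob=0.029098
DUUUD: Ā=256.9328, payoff=24.5128, prob=0.029098
UUUUD: Ā=562.9851, payoff=53.7119, prob=0.025714
DDDDU: Ā=73.2036, payoff=0.0000, prob=0.037259
UDDDU: Ā=160.4020, payoff=0.0000, prob=0.032927
DUDDU: Ā=130.5940, payoff=0.0000, prob=0.032927
UUDDU: Ā=286.1545, payoff=0.0000, prob=0.029098
DDUDU: Ā=110.3246, payoff=18.1204, prob=0.032927
UDUDU: Ā=241.7406, payoff=39.7050, prob=0.029098
DUUDU: Ā=211.9326, payoff=69.5130, prob=0.029098
UUUDU: Ā=464.3817, payoff=152.3153, prob=0.025714
DDDUU: Ā=96.5413, payoff=31.9036, prob=0.032927
UDDUU: Ā=211.5391, payoff=69.9065, prob=0.029098
DUDUU: Ā=181.7311, payoff=99.7145, prob=0.029098
UUDUU: Ā=398.2050, payoff=218.4920, prob=0.025714
DDUUU: Ā=161.4617, payoff=119.9839, prob=0.029098
UDUUU: Ā=353.7911, payoff=262.9059, prob=0.025714
DUUUU: Ā=323.9831, payoff=292.7139, prob=0.025714
UUUUU: Ā=709.9040, payoff=641.3878, prob=0.022724
Price = Σ prob·payoff / R^5 = 53.744262 / 1.338226 = 40.1608

price = 40.1608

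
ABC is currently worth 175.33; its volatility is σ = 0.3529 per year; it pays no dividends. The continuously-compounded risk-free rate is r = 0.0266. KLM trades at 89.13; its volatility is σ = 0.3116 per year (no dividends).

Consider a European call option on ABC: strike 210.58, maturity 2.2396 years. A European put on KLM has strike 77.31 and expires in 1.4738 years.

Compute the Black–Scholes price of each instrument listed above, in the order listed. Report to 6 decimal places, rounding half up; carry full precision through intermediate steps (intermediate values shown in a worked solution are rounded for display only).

[ABC call K=210.58]
σ√T = 0.3529·√2.2396 = 0.528125
d₁ = (ln(S/K) + (r+σ²/2)T) / (σ√T) = (ln(175.33/210.58) + (0.0266+0.3529²/2)·2.2396) / 0.528125 = (-0.183196 + 0.199031) / 0.528125 = 0.029985
d₂ = d₁ − σ√T = 0.029985 − 0.528125 = -0.498140
e^{−rT} = 0.942166
N(d₁) = 0.511960,  N(d₂) = 0.309193
price = S·N(d₁) − K·e^{−rT}·N(d₂) = 89.762023 − 61.344238 = 28.417784
[KLM put K=77.31]
σ√T = 0.3116·√1.4738 = 0.378283
d₁ = (ln(S/K) + (r+σ²/2)T) / (σ√T) = (ln(89.13/77.31) + (0.0266+0.3116²/2)·1.4738) / 0.378283 = (0.142273 + 0.110752) / 0.378283 = 0.668877
d₂ = d₁ − σ√T = 0.668877 − 0.378283 = 0.290594
e^{−rT} = 0.961555
N(−d₁) = 0.251787,  N(−d₂) = 0.385681
price = K·e^{−rT}·N(−d₂) − S·N(−d₁) = 28.670689 − 22.441774 = 6.228915

price(ABC call K=210.58) = 28.417784
price(KLM put K=77.31) = 6.228915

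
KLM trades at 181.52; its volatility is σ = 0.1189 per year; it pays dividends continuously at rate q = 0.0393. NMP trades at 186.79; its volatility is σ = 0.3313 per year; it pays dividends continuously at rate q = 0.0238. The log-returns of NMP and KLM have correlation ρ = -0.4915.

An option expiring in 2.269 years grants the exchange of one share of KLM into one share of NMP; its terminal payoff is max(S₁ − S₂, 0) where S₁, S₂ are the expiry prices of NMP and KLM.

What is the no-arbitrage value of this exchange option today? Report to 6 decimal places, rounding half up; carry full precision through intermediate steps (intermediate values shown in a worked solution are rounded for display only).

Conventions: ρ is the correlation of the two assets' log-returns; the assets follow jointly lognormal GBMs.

σ_eff = √(σ₁² + σ₂² − 2ρσ₁σ₂) = √(0.3313² + 0.1189² − 2·-0.4915·0.3313·0.1189) = 0.403260
d₁ = (ln(S₁/S₂) + (q₂ − q₁ + σ_eff²/2)T) / (σ_eff√T) = (ln(186.79/181.52) + (0.0393 − 0.0238 + 0.081309)·2.269) / 0.607439 = 0.408732
d₂ = d₁ − σ_eff√T = 0.408732 − 0.607439 = -0.198707
N(d₁) = 0.658632,  N(d₂) = 0.421246
V = S₁·e^{−q₁T}·N(d₁) − S₂·e^{−q₂T}·N(d₂) = 116.558368 − 69.941261 = 46.617108
Key observation: pricing in KLM-units makes this a unit-strike call on the ratio S₁/S₂ — the risk-free rate cancels and cannot affect the value.

exchange price = 46.617108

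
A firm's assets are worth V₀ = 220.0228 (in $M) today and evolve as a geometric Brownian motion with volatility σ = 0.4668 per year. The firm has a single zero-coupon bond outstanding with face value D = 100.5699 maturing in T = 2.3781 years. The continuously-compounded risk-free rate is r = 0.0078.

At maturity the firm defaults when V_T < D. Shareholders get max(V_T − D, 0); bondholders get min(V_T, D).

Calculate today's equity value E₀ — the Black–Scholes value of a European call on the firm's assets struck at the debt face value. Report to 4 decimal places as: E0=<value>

Equity is a call on the firm's assets struck at D = 100.5699:
d₁ = [ln(V₀/D) + (r + σ²/2)T] / (σ√T)
   = [ln(220.0228/100.5699) + (0.0078 + 0.5·0.4668²)·2.3781] / (0.4668·√2.3781)
   = [0.782878 + 0.277646] / 0.719856 = 1.473244
d₂ = d₁ − σ√T = 1.473244 − 0.719856 = 0.753387
N(d₁) = 0.929657,  N(d₂) = 0.774391,  e^(−rT) = 0.981622
E₀ = V₀·N(d₁) − D·e^(−rT)·N(d₂)
   = 220.0228·0.929657 − 100.5699·0.981622·0.774391 = 128.096649

E0=128.0966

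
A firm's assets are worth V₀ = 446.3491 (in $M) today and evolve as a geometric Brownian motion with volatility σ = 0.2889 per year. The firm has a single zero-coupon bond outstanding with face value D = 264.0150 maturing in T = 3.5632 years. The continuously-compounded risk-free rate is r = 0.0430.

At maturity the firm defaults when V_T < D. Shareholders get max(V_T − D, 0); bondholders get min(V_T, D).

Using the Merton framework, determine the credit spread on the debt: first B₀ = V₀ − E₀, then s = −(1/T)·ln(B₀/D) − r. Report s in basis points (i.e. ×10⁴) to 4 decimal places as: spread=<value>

spread=109.4446

With assets at 446.3491 and a single debt payment of 264.0150 at 3.5632 years:
d₁ = [ln(V₀/D) + (r + σ²/2)T] / (σ√T)
   = [ln(446.3491/264.0150) + (0.0430 + 0.5·0.2889²)·3.5632] / (0.2889·√3.5632)
   = [0.525095 + 0.301916] / 0.545340 = 1.516505
d₂ = d₁ − σ√T = 1.516505 − 0.545340 = 0.971164
N(d₁) = 0.935304,  N(d₂) = 0.834267,  e^(−rT) = 0.857943
E₀ = V₀·N(d₁) − D·e^(−rT)·N(d₂)
   = 446.3491·0.935304 − 264.0150·0.857943·0.834267 = 228.502526
B₀ = V₀ − E₀ = 446.3491 − 228.502526 = 217.846574
spread = −(1/T)·ln(B₀/D) − r = −(1/3.5632)·ln(217.846574/264.0150) − 0.0430 = 0.01094446
in basis points: 0.01094446 × 10⁴ = 109.4446 bp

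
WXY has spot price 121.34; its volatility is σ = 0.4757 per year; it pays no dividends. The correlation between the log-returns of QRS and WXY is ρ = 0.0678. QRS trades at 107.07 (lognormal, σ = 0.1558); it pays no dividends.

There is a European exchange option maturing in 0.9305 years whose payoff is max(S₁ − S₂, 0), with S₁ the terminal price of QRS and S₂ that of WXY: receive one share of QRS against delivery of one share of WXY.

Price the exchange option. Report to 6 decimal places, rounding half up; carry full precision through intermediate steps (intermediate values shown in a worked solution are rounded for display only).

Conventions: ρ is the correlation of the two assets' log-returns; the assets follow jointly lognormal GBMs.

σ_eff = √(σ₁² + σ₂² − 2ρσ₁σ₂) = √(0.1558² + 0.4757² − 2·0.0678·0.1558·0.4757) = 0.490423
d₁ = (ln(S₁/S₂) + (q₂ − q₁ + σ_eff²/2)T) / (σ_eff√T) = (ln(107.07/121.34) + (0.0 − 0.0 + 0.120257)·0.9305) / 0.473073 = -0.027933
d₂ = d₁ − σ_eff√T = -0.027933 − 0.473073 = -0.501007
N(d₁) = 0.488858,  N(d₂) = 0.308183
V = S₁·e^{−q₁T}·N(d₁) − S₂·e^{−q₂T}·N(d₂) = 52.341997 − 37.394952 = 14.947045
Key observation: no risk-free rate is needed — with the second asset as numeraire the exchange option is a call on the ratio S₁/S₂, and r cancels out of the value.

exchange price = 14.947045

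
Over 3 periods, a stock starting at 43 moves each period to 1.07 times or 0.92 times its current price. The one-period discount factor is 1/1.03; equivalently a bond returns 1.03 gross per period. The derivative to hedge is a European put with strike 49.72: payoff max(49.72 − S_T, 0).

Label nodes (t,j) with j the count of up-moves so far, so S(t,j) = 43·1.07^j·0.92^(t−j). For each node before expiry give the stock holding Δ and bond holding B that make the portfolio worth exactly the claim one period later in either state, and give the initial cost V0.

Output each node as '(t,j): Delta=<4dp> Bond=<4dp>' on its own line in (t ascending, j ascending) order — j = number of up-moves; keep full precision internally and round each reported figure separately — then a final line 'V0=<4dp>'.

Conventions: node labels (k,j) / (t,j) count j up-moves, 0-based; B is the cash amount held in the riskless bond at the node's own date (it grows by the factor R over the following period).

Under the risk-neutral measure, an up-move has probability p* = (R−d)/(u−d) = 0.7333 and values discount at R = 1.03.
At maturity the claim pays: V(3,0)=16.2364, V(3,1)=10.7771, V(3,2)=4.4278, V(3,3)=0.0000
  t=2,j=0: stock 36.3952 → up 38.9429 (V=10.7771), down 33.4836 (V=16.2364). Price 11.8766; hedge Δ=-1.0000, bond B=48.2718.
  t=2,j=1: stock 42.3292 → up 45.2922 (V=4.4278), down 38.9429 (V=10.7771). Price 5.9426; hedge Δ=-1.0000, bond B=48.2718.
  t=2,j=2: stock 49.2307 → up 52.6768 (V=0.0000), down 45.2922 (V=4.4278). Price 1.1463; hedge Δ=-0.5996, bond B=30.6647.
  t=1,j=0: stock 39.5600 → up 42.3292 (V=5.9426), down 36.3952 (V=11.8766). Price 7.3059; hedge Δ=-1.0000, bond B=46.8659.
  t=1,j=1: stock 46.0100 → up 49.2307 (V=1.1463), down 42.3292 (V=5.9426). Price 2.3547; hedge Δ=-0.6950, bond B=34.3301.
  t=0,j=0: stock 43.0000 → up 46.0100 (V=2.3547), down 39.5600 (V=7.3059). Price 3.5680; hedge Δ=-0.7676, bond B=36.5757.
Verification: the root portfolio costs Δ(0,0)·S0 + B(0,0) = 3.5680, matching V0.

(0,0): Delta=-0.7676 Bond=36.5757
(1,0): Delta=-1.0000 Bond=46.8659
(1,1): Delta=-0.6950 Bond=34.3301
(2,0): Delta=-1.0000 Bond=48.2718
(2,1): Delta=-1.0000 Bond=48.2718
(2,2): Delta=-0.5996 Bond=30.6647
V0=3.5680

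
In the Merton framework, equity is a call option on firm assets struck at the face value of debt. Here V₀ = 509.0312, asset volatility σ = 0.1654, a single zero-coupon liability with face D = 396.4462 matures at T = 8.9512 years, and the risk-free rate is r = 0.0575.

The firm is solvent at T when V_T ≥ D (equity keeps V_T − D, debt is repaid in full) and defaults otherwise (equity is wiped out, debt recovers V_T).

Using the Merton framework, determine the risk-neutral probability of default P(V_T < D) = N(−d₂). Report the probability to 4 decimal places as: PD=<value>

Equity is a call on the firm's assets struck at D = 396.4462:
d₁ = [ln(V₀/D) + (r + σ²/2)T] / (σ√T)
   = [ln(509.0312/396.4462) + (0.0575 + 0.5·0.1654²)·8.9512] / (0.1654·√8.9512)
   = [0.249969 + 0.637134] / 0.494853 = 1.792659
d₂ = d₁ − σ√T = 1.792659 − 0.494853 = 1.297806
risk-neutral PD = N(−d₂) = N(-1.297806) = 0.097177

PD=0.0972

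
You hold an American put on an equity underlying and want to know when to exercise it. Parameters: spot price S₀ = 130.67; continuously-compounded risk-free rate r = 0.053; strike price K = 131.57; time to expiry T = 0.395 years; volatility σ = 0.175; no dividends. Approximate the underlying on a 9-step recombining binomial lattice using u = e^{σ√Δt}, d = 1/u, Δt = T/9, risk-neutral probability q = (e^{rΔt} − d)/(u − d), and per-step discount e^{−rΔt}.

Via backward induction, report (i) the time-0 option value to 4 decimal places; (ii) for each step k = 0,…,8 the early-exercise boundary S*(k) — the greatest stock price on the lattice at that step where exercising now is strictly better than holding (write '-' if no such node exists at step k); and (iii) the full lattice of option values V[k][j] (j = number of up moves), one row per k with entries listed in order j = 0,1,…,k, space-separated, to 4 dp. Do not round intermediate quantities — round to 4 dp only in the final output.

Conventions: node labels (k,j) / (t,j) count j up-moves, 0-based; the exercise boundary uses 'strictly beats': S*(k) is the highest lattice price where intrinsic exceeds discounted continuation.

price = 5.2217
boundary = - - - 117.0603 112.8464 117.0603 112.8464 117.0603 121.4316
tree:
5.2217
7.5736 3.0963
10.6586 4.7891 1.5637
14.5097 7.1879 2.6190 0.6066
18.7236 10.4182 4.2690 1.1233 0.1374
22.7859 14.5097 6.7268 2.0426 0.2884 0.0000
26.7019 18.7236 10.1542 3.6257 0.6055 0.0000 0.0000
30.4769 22.7859 14.5097 6.2205 1.2713 0.0000 0.0000 0.0000
34.1161 26.7019 18.7236 10.1384 2.6691 0.0000 0.0000 0.0000 0.0000
37.6242 30.4769 22.7859 14.5097 5.6039 0.0000 0.0000 0.0000 0.0000 0.0000

Δt=0.04389, u=1.03734, d=0.96400, q=0.52259, disc=e^(-rΔt)=0.99768
k=9 terminal: V=max(K-S,0) → 37.6242 30.4769 22.7859 14.5097 5.6039 0.0000 0.0000 0.0000 0.0000 0.0000
k=8: j=0 S=97.4539 intr=34.1161 cont=33.8104 V=34.1161[EX]; j=1 S=104.8681 intr=26.7019 cont=26.3962 V=26.7019[EX]; j=2 S=112.8464 intr=18.7236 cont=18.4179 V=18.7236[EX]; j=3 S=121.4316 intr=10.1384 cont=9.8327 V=10.1384[EX]; j=4 S=130.6700 intr=0.9000 cont=2.6691 V=2.6691[hold]; j=5 S=140.6112 intr=0.0000 cont=0.0000 V=0.0000[hold]; j=6 S=151.3088 intr=0.0000 cont=0.0000 V=0.0000[hold]; j=7 S=162.8202 intr=0.0000 cont=0.0000 V=0.0000[hold]; j=8 S=175.2074 intr=0.0000 cont=0.0000 V=0.0000[hold]  S*(8)=121.4316
k=7: j=0 S=101.0931 intr=30.4769 cont=30.1712 V=30.4769[EX]; j=1 S=108.7841 intr=22.7859 cont=22.4802 V=22.7859[EX]; j=2 S=117.0603 intr=14.5097 cont=14.2040 V=14.5097[EX]; j=3 S=125.9661 intr=5.6039 cont=6.2205 V=6.2205[hold]; j=4 S=135.5495 intr=0.0000 cont=1.2713 V=1.2713[hold]; j=5 S=145.8620 intr=0.0000 cont=0.0000 V=0.0000[hold]; j=6 S=156.9590 intr=0.0000 cont=0.0000 V=0.0000[hold]; j=7 S=168.9003 intr=0.0000 cont=0.0000 V=0.0000[hold]  S*(7)=117.0603
k=6: j=0 S=104.8681 intr=26.7019 cont=26.3962 V=26.7019[EX]; j=1 S=112.8464 intr=18.7236 cont=18.4179 V=18.7236[EX]; j=2 S=121.4316 intr=10.1384 cont=10.1542 V=10.1542[hold]; j=3 S=130.6700 intr=0.9000 cont=3.6257 V=3.6257[hold]; j=4 S=140.6112 intr=0.0000 cont=0.6055 V=0.6055[hold]; j=5 S=151.3088 intr=0.0000 cont=0.0000 V=0.0000[hold]; j=6 S=162.8202 intr=0.0000 cont=0.0000 V=0.0000[hold]  S*(6)=112.8464
k=5: j=0 S=108.7841 intr=22.7859 cont=22.4802 V=22.7859[EX]; j=1 S=117.0603 intr=14.5097 cont=14.2123 V=14.5097[EX]; j=2 S=125.9661 intr=5.6039 cont=6.7268 V=6.7268[hold]; j=3 S=135.5495 intr=0.0000 cont=2.0426 V=2.0426[hold]; j=4 S=145.8620 intr=0.0000 cont=0.2884 V=0.2884[hold]; j=5 S=156.9590 intr=0.0000 cont=0.0000 V=0.0000[hold]  S*(5)=117.0603
k=4: j=0 S=112.8464 intr=18.7236 cont=18.4179 V=18.7236[EX]; j=1 S=121.4316 intr=10.1384 cont=10.4182 V=10.4182[hold]; j=2 S=130.6700 intr=0.9000 cont=4.2690 V=4.2690[hold]; j=3 S=140.6112 intr=0.0000 cont=1.1233 V=1.1233[hold]; j=4 S=151.3088 intr=0.0000 cont=0.1374 V=0.1374[hold]  S*(4)=112.8464
k=3: j=0 S=117.0603 intr=14.5097 cont=14.3499 V=14.5097[EX]; j=1 S=125.9661 intr=5.6039 cont=7.1879 V=7.1879[hold]; j=2 S=135.5495 intr=0.0000 cont=2.6190 V=2.6190[hold]; j=3 S=145.8620 intr=0.0000 cont=0.6066 V=0.6066[hold]  S*(3)=117.0603
k=2: j=0 S=121.4316 intr=10.1384 cont=10.6586 V=10.6586[hold]; j=1 S=130.6700 intr=0.9000 cont=4.7891 V=4.7891[hold]; j=2 S=140.6112 intr=0.0000 cont=1.5637 V=1.5637[hold]  S*(2)=-
k=1: j=0 S=125.9661 intr=5.6039 cont=7.5736 V=7.5736[hold]; j=1 S=135.5495 intr=0.0000 cont=3.0963 V=3.0963[hold]  S*(1)=-
k=0: j=0 S=130.6700 intr=0.9000 cont=5.2217 V=5.2217[hold]  S*(0)=-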